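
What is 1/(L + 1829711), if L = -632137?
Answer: 1/1197574 ≈ 8.3502e-7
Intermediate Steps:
1/(L + 1829711) = 1/(-632137 + 1829711) = 1/1197574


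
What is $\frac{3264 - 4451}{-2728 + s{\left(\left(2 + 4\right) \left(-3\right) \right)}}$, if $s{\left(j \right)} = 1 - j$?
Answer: $\frac{1187}{2709} \approx 0.43817$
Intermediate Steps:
$\frac{3264 - 4451}{-2728 + s{\left(\left(2 + 4\right) \left(-3\right) \right)}} = \frac{3264 - 4451}{-2728 - \left(-1 + \left(2 + 4\right) \left(-3\right)\right)} = - \frac{1187}{-2728 - \left(-1 + 6 \left(-3\right)\right)} = - \frac{1187}{-2728 + \left(1 - -18\right)} = - \frac{1187}{-2728 + \left(1 + 18\right)} = - \frac{1187}{-2728 + 19} = - \frac{1187}{-2709} = \left(-1187\right) \left(- \frac{1}{2709}\right) = \frac{1187}{2709}$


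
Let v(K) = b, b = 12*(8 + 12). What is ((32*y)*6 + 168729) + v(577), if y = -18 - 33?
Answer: 159177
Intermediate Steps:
y = -51
b = 240 (b = 12*20 = 240)
v(K) = 240
((32*y)*6 + 168729) + v(577) = ((32*(-51))*6 + 168729) + 240 = (-1632*6 + 168729) + 240 = (-9792 + 168729) + 240 = 158937 + 240 = 159177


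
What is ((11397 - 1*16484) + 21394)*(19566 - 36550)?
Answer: -276958088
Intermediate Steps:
((11397 - 1*16484) + 21394)*(19566 - 36550) = ((11397 - 16484) + 21394)*(-16984) = (-5087 + 21394)*(-16984) = 16307*(-16984) = -276958088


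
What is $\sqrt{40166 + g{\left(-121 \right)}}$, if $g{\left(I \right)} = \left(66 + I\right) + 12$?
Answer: $\sqrt{40123} \approx 200.31$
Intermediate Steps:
$g{\left(I \right)} = 78 + I$
$\sqrt{40166 + g{\left(-121 \right)}} = \sqrt{40166 + \left(78 - 121\right)} = \sqrt{40166 - 43} = \sqrt{40123}$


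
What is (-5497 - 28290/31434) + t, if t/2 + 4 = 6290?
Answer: 37061210/5239 ≈ 7074.1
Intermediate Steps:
t = 12572 (t = -8 + 2*6290 = -8 + 12580 = 12572)
(-5497 - 28290/31434) + t = (-5497 - 28290/31434) + 12572 = (-5497 - 28290*1/31434) + 12572 = (-5497 - 4715/5239) + 12572 = -28803498/5239 + 12572 = 37061210/5239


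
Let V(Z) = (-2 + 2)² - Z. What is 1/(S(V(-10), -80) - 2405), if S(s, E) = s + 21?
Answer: -1/2374 ≈ -0.00042123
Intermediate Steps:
V(Z) = -Z (V(Z) = 0² - Z = 0 - Z = -Z)
S(s, E) = 21 + s
1/(S(V(-10), -80) - 2405) = 1/((21 - 1*(-10)) - 2405) = 1/((21 + 10) - 2405) = 1/(31 - 2405) = 1/(-2374) = -1/2374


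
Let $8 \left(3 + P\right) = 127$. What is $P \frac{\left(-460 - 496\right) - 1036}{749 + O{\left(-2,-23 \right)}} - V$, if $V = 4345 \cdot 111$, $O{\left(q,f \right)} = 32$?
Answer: $- \frac{376698042}{781} \approx -4.8233 \cdot 10^{5}$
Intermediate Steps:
$P = \frac{103}{8}$ ($P = -3 + \frac{1}{8} \cdot 127 = -3 + \frac{127}{8} = \frac{103}{8} \approx 12.875$)
$V = 482295$
$P \frac{\left(-460 - 496\right) - 1036}{749 + O{\left(-2,-23 \right)}} - V = \frac{103 \frac{\left(-460 - 496\right) - 1036}{749 + 32}}{8} - 482295 = \frac{103 \frac{-956 - 1036}{781}}{8} - 482295 = \frac{103 \left(\left(-1992\right) \frac{1}{781}\right)}{8} - 482295 = \frac{103}{8} \left(- \frac{1992}{781}\right) - 482295 = - \frac{25647}{781} - 482295 = - \frac{376698042}{781}$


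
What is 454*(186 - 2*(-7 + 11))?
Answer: 80812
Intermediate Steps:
454*(186 - 2*(-7 + 11)) = 454*(186 - 2*4) = 454*(186 - 8) = 454*178 = 80812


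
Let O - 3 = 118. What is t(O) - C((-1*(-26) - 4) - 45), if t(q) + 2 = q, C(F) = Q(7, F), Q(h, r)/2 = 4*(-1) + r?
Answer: 173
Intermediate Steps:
O = 121 (O = 3 + 118 = 121)
Q(h, r) = -8 + 2*r (Q(h, r) = 2*(4*(-1) + r) = 2*(-4 + r) = -8 + 2*r)
C(F) = -8 + 2*F
t(q) = -2 + q
t(O) - C((-1*(-26) - 4) - 45) = (-2 + 121) - (-8 + 2*((-1*(-26) - 4) - 45)) = 119 - (-8 + 2*((26 - 4) - 45)) = 119 - (-8 + 2*(22 - 45)) = 119 - (-8 + 2*(-23)) = 119 - (-8 - 46) = 119 - 1*(-54) = 119 + 54 = 173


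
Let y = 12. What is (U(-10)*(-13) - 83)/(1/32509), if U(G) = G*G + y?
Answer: -50031351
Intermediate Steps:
U(G) = 12 + G² (U(G) = G*G + 12 = G² + 12 = 12 + G²)
(U(-10)*(-13) - 83)/(1/32509) = ((12 + (-10)²)*(-13) - 83)/(1/32509) = ((12 + 100)*(-13) - 83)/(1/32509) = (112*(-13) - 83)*32509 = (-1456 - 83)*32509 = -1539*32509 = -50031351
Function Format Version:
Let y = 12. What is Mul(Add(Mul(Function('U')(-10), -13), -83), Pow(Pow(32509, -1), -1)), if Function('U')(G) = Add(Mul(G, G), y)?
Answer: -50031351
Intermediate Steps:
Function('U')(G) = Add(12, Pow(G, 2)) (Function('U')(G) = Add(Mul(G, G), 12) = Add(Pow(G, 2), 12) = Add(12, Pow(G, 2)))
Mul(Add(Mul(Function('U')(-10), -13), -83), Pow(Pow(32509, -1), -1)) = Mul(Add(Mul(Add(12, Pow(-10, 2)), -13), -83), Pow(Pow(32509, -1), -1)) = Mul(Add(Mul(Add(12, 100), -13), -83), Pow(Rational(1, 32509), -1)) = Mul(Add(Mul(112, -13), -83), 32509) = Mul(Add(-1456, -83), 32509) = Mul(-1539, 32509) = -50031351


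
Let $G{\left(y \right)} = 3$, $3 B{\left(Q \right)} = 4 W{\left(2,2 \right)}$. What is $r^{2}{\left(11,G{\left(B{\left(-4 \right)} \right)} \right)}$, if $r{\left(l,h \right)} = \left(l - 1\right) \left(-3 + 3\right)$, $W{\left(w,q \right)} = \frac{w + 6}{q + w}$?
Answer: $0$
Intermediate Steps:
$W{\left(w,q \right)} = \frac{6 + w}{q + w}$
$B{\left(Q \right)} = \frac{8}{3}$ ($B{\left(Q \right)} = \frac{4 \frac{6 + 2}{2 + 2}}{3} = \frac{4 \cdot \frac{1}{4} \cdot 8}{3} = \frac{4 \cdot 2}{3} = \frac{1}{3} \cdot 8 = \frac{8}{3}$)
$r{\left(l,h \right)} = 0$ ($r{\left(l,h \right)} = \left(-1 + l\right) 0 = 0$)
$r^{2}{\left(11,G{\left(B{\left(-4 \right)} \right)} \right)} = 0^{2} = 0$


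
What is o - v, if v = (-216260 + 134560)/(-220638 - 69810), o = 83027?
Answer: 6028736099/72612 ≈ 83027.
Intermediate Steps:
v = 20425/72612 (v = -81700/(-290448) = -81700*(-1/290448) = 20425/72612 ≈ 0.28129)
o - v = 83027 - 1*20425/72612 = 83027 - 20425/72612 = 6028736099/72612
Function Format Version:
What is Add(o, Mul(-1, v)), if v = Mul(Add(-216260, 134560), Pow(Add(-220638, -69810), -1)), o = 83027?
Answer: Rational(6028736099, 72612) ≈ 83027.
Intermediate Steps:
v = Rational(20425, 72612) (v = Mul(-81700, Pow(-290448, -1)) = Mul(-81700, Rational(-1, 290448)) = Rational(20425, 72612) ≈ 0.28129)
Add(o, Mul(-1, v)) = Add(83027, Mul(-1, Rational(20425, 72612))) = Add(83027, Rational(-20425, 72612)) = Rational(6028736099, 72612)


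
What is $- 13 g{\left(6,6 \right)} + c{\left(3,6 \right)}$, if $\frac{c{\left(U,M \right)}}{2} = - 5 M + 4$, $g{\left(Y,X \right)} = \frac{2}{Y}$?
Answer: $- \frac{169}{3} \approx -56.333$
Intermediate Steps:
$c{\left(U,M \right)} = 8 - 10 M$ ($c{\left(U,M \right)} = 2 \left(- 5 M + 4\right) = 2 \left(4 - 5 M\right) = 8 - 10 M$)
$- 13 g{\left(6,6 \right)} + c{\left(3,6 \right)} = - 13 \cdot \frac{2}{6} + \left(8 - 60\right) = - 13 \cdot 2 \cdot \frac{1}{6} + \left(8 - 60\right) = \left(-13\right) \frac{1}{3} - 52 = - \frac{13}{3} - 52 = - \frac{169}{3}$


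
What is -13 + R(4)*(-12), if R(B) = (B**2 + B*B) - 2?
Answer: -373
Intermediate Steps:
R(B) = -2 + 2*B**2 (R(B) = (B**2 + B**2) - 2 = 2*B**2 - 2 = -2 + 2*B**2)
-13 + R(4)*(-12) = -13 + (-2 + 2*4**2)*(-12) = -13 + (-2 + 2*16)*(-12) = -13 + (-2 + 32)*(-12) = -13 + 30*(-12) = -13 - 360 = -373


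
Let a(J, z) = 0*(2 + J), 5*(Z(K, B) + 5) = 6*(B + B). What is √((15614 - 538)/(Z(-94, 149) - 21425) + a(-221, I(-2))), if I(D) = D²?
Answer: I*√1985546890/52681 ≈ 0.84584*I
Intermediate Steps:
Z(K, B) = -5 + 12*B/5 (Z(K, B) = -5 + (6*(B + B))/5 = -5 + (6*(2*B))/5 = -5 + (12*B)/5 = -5 + 12*B/5)
a(J, z) = 0
√((15614 - 538)/(Z(-94, 149) - 21425) + a(-221, I(-2))) = √((15614 - 538)/((-5 + (12/5)*149) - 21425) + 0) = √(15076/((-5 + 1788/5) - 21425) + 0) = √(15076/(1763/5 - 21425) + 0) = √(15076/(-105362/5) + 0) = √(15076*(-5/105362) + 0) = √(-37690/52681 + 0) = √(-37690/52681) = I*√1985546890/52681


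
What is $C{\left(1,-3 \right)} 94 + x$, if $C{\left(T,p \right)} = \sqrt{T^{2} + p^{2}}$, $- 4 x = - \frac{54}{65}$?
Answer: $\frac{27}{130} + 94 \sqrt{10} \approx 297.46$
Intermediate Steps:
$x = \frac{27}{130}$ ($x = - \frac{\left(-54\right) \frac{1}{65}}{4} = \left(- \frac{1}{4}\right) \left(- \frac{54}{65}\right) = \frac{27}{130} \approx 0.20769$)
$C{\left(1,-3 \right)} 94 + x = \sqrt{1^{2} + \left(-3\right)^{2}} \cdot 94 + \frac{27}{130} = \sqrt{1 + 9} \cdot 94 + \frac{27}{130} = \sqrt{10} \cdot 94 + \frac{27}{130} = 94 \sqrt{10} + \frac{27}{130} = \frac{27}{130} + 94 \sqrt{10}$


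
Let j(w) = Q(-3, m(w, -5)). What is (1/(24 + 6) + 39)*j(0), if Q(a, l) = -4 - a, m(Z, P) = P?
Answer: -1171/30 ≈ -39.033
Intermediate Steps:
j(w) = -1 (j(w) = -4 - 1*(-3) = -4 + 3 = -1)
(1/(24 + 6) + 39)*j(0) = (1/(24 + 6) + 39)*(-1) = (1/30 + 39)*(-1) = (1171/30)*(-1) = -1171/30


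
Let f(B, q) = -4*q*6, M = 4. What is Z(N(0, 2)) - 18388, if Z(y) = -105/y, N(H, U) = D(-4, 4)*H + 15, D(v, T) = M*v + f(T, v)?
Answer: -18395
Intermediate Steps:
f(B, q) = -24*q
D(v, T) = -20*v (D(v, T) = 4*v - 24*v = -20*v)
N(H, U) = 15 + 80*H (N(H, U) = (-20*(-4))*H + 15 = 80*H + 15 = 15 + 80*H)
Z(N(0, 2)) - 18388 = -105/(15 + 80*0) - 18388 = -105/(15 + 0) - 18388 = -105/15 - 18388 = -105*1/15 - 18388 = -7 - 18388 = -18395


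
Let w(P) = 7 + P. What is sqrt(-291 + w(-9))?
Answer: I*sqrt(293) ≈ 17.117*I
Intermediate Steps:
sqrt(-291 + w(-9)) = sqrt(-291 + (7 - 9)) = sqrt(-291 - 2) = sqrt(-293) = I*sqrt(293)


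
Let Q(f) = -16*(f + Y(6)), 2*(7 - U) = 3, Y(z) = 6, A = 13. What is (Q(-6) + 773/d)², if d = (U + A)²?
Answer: 9560464/1874161 ≈ 5.1012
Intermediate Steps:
U = 11/2 (U = 7 - ½*3 = 7 - 3/2 = 11/2 ≈ 5.5000)
Q(f) = -96 - 16*f (Q(f) = -16*(f + 6) = -16*(6 + f) = -96 - 16*f)
d = 1369/4 (d = (11/2 + 13)² = (37/2)² = 1369/4 ≈ 342.25)
(Q(-6) + 773/d)² = ((-96 - 16*(-6)) + 773/(1369/4))² = ((-96 + 96) + 773*(4/1369))² = (0 + 3092/1369)² = (3092/1369)² = 9560464/1874161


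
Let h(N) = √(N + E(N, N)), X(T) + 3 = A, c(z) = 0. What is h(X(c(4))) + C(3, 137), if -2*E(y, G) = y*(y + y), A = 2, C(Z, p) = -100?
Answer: -100 + I*√2 ≈ -100.0 + 1.4142*I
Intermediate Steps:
E(y, G) = -y² (E(y, G) = -y*(y + y)/2 = -y*2*y/2 = -y²)
X(T) = -1 (X(T) = -3 + 2 = -1)
h(N) = √(N - N²)
h(X(c(4))) + C(3, 137) = √(-(1 - 1*(-1))) - 100 = √(-(1 + 1)) - 100 = √(-1*2) - 100 = √(-2) - 100 = I*√2 - 100 = -100 + I*√2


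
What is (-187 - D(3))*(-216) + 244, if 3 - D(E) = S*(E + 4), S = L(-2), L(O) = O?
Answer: 44308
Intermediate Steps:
S = -2
D(E) = 11 + 2*E (D(E) = 3 - (-2)*(E + 4) = 3 - (-2)*(4 + E) = 3 - (-8 - 2*E) = 3 + (8 + 2*E) = 11 + 2*E)
(-187 - D(3))*(-216) + 244 = (-187 - (11 + 2*3))*(-216) + 244 = (-187 - (11 + 6))*(-216) + 244 = (-187 - 1*17)*(-216) + 244 = (-187 - 17)*(-216) + 244 = -204*(-216) + 244 = 44064 + 244 = 44308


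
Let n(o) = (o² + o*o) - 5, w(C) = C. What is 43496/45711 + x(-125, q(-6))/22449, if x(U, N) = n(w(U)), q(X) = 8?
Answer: 801560633/342055413 ≈ 2.3434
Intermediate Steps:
n(o) = -5 + 2*o² (n(o) = (o² + o²) - 5 = 2*o² - 5 = -5 + 2*o²)
x(U, N) = -5 + 2*U²
43496/45711 + x(-125, q(-6))/22449 = 43496/45711 + (-5 + 2*(-125)²)/22449 = 43496*(1/45711) + (-5 + 2*15625)*(1/22449) = 43496/45711 + (-5 + 31250)*(1/22449) = 43496/45711 + 31245*(1/22449) = 43496/45711 + 10415/7483 = 801560633/342055413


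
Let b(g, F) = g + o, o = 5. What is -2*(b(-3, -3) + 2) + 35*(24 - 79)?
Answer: -1933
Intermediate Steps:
b(g, F) = 5 + g (b(g, F) = g + 5 = 5 + g)
-2*(b(-3, -3) + 2) + 35*(24 - 79) = -2*((5 - 3) + 2) + 35*(24 - 79) = -2*(2 + 2) + 35*(-55) = -2*4 - 1925 = -8 - 1925 = -1933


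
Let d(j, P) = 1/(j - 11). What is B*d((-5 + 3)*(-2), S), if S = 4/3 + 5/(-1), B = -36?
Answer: 36/7 ≈ 5.1429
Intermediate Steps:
S = -11/3 (S = 4*(⅓) + 5*(-1) = 4/3 - 5 = -11/3 ≈ -3.6667)
d(j, P) = 1/(-11 + j)
B*d((-5 + 3)*(-2), S) = -36/(-11 + (-5 + 3)*(-2)) = -36/(-11 - 2*(-2)) = -36/(-11 + 4) = -36/(-7) = -36*(-⅐) = 36/7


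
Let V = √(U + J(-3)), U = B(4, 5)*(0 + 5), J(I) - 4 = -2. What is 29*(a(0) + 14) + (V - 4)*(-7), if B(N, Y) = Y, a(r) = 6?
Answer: 608 - 21*√3 ≈ 571.63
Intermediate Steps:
J(I) = 2 (J(I) = 4 - 2 = 2)
U = 25 (U = 5*(0 + 5) = 5*5 = 25)
V = 3*√3 (V = √(25 + 2) = √27 = 3*√3 ≈ 5.1962)
29*(a(0) + 14) + (V - 4)*(-7) = 29*(6 + 14) + (3*√3 - 4)*(-7) = 29*20 + (-4 + 3*√3)*(-7) = 580 + (28 - 21*√3) = 608 - 21*√3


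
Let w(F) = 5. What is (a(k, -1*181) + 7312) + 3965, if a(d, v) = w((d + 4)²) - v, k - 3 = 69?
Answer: 11463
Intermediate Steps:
k = 72 (k = 3 + 69 = 72)
a(d, v) = 5 - v
(a(k, -1*181) + 7312) + 3965 = ((5 - (-1)*181) + 7312) + 3965 = ((5 - 1*(-181)) + 7312) + 3965 = ((5 + 181) + 7312) + 3965 = (186 + 7312) + 3965 = 7498 + 3965 = 11463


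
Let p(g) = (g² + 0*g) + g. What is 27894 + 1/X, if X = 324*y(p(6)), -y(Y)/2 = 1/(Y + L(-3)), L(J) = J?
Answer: 6025091/216 ≈ 27894.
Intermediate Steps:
p(g) = g + g² (p(g) = (g² + 0) + g = g² + g = g + g²)
y(Y) = -2/(-3 + Y) (y(Y) = -2/(Y - 3) = -2/(-3 + Y))
X = -216/13 (X = 324*(-2/(-3 + 6*(1 + 6))) = 324*(-2/(-3 + 6*7)) = 324*(-2/(-3 + 42)) = 324*(-2/39) = -216/13 ≈ -16.615)
27894 + 1/X = 27894 + 1/(-216/13) = 27894 - 13/216 = 6025091/216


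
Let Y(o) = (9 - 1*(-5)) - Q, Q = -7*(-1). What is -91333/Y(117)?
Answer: -91333/7 ≈ -13048.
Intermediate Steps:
Q = 7
Y(o) = 7 (Y(o) = (9 - 1*(-5)) - 1*7 = (9 + 5) - 7 = 14 - 7 = 7)
-91333/Y(117) = -91333/7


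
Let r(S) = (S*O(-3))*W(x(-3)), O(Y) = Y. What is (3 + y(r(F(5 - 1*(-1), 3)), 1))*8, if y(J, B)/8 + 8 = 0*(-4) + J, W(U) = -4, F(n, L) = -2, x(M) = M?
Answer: -2024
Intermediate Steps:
r(S) = 12*S (r(S) = (S*(-3))*(-4) = -3*S*(-4) = 12*S)
y(J, B) = -64 + 8*J (y(J, B) = -64 + 8*(0*(-4) + J) = -64 + 8*(0 + J) = -64 + 8*J)
(3 + y(r(F(5 - 1*(-1), 3)), 1))*8 = (3 + (-64 + 8*(12*(-2))))*8 = (3 + (-64 + 8*(-24)))*8 = (3 + (-64 - 192))*8 = (3 - 256)*8 = -253*8 = -2024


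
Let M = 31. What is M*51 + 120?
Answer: 1701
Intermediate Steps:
M*51 + 120 = 31*51 + 120 = 1581 + 120 = 1701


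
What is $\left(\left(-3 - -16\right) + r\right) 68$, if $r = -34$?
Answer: $-1428$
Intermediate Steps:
$\left(\left(-3 - -16\right) + r\right) 68 = \left(\left(-3 - -16\right) - 34\right) 68 = \left(\left(-3 + 16\right) - 34\right) 68 = \left(13 - 34\right) 68 = \left(-21\right) 68 = -1428$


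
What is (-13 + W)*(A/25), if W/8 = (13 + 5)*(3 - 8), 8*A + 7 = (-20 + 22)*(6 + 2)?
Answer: -6597/200 ≈ -32.985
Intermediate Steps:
A = 9/8 (A = -7/8 + ((-20 + 22)*(6 + 2))/8 = -7/8 + (2*8)/8 = -7/8 + (⅛)*16 = -7/8 + 2 = 9/8 ≈ 1.1250)
W = -720 (W = 8*((13 + 5)*(3 - 8)) = 8*(18*(-5)) = 8*(-90) = -720)
(-13 + W)*(A/25) = (-13 - 720)*((9/8)/25) = -6597/(8*25) = -733*9/200 = -6597/200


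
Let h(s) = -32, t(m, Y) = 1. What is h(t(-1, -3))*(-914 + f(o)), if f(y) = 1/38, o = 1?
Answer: 555696/19 ≈ 29247.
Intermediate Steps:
f(y) = 1/38
h(t(-1, -3))*(-914 + f(o)) = -32*(-914 + 1/38) = -32*(-34731/38) = 555696/19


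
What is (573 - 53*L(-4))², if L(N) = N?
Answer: 616225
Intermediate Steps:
(573 - 53*L(-4))² = (573 - 53*(-4))² = (573 + 212)² = 785² = 616225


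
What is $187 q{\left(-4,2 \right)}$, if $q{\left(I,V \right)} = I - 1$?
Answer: $-935$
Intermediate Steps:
$q{\left(I,V \right)} = -1 + I$
$187 q{\left(-4,2 \right)} = 187 \left(-1 - 4\right) = 187 \left(-5\right) = -935$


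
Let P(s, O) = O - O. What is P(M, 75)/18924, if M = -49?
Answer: 0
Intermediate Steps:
P(s, O) = 0
P(M, 75)/18924 = 0/18924 = 0*(1/18924) = 0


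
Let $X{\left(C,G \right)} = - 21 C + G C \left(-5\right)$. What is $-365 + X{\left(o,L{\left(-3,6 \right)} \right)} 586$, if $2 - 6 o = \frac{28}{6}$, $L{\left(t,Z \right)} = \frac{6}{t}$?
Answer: $\frac{22499}{9} \approx 2499.9$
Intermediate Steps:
$o = - \frac{4}{9}$ ($o = \frac{1}{3} - \frac{28 \cdot \frac{1}{6}}{6} = \frac{1}{3} - \frac{7}{9} = - \frac{4}{9} \approx -0.44444$)
$X{\left(C,G \right)} = - 21 C - 5 C G$ ($X{\left(C,G \right)} = - 21 C + C G \left(-5\right) = - 21 C - 5 C G$)
$-365 + X{\left(o,L{\left(-3,6 \right)} \right)} 586 = -365 + \left(-1\right) \left(- \frac{4}{9}\right) \left(21 + 5 \frac{6}{-3}\right) 586 = -365 + \left(-1\right) \left(- \frac{4}{9}\right) \left(21 + 5 \cdot 6 \left(- \frac{1}{3}\right)\right) 586 = -365 + \left(-1\right) \left(- \frac{4}{9}\right) \left(21 + 5 \left(-2\right)\right) 586 = -365 + \left(-1\right) \left(- \frac{4}{9}\right) \left(21 - 10\right) 586 = -365 + \left(-1\right) \left(- \frac{4}{9}\right) 11 \cdot 586 = -365 + \frac{44}{9} \cdot 586 = -365 + \frac{25784}{9} = \frac{22499}{9}$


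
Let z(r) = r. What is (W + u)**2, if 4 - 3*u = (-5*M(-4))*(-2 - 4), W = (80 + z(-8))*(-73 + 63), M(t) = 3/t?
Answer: 18207289/36 ≈ 5.0576e+5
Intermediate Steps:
W = -720 (W = (80 - 8)*(-73 + 63) = 72*(-10) = -720)
u = 53/6 (u = 4/3 - (-15/(-4))*(-2 - 4)/3 = 4/3 - (-15*(-1)/4)*(-6)/3 = 4/3 - (-5*(-3/4))*(-6)/3 = 4/3 - 5*(-6)/4 = 4/3 - 1/3*(-45/2) = 4/3 + 15/2 = 53/6 ≈ 8.8333)
(W + u)**2 = (-720 + 53/6)**2 = (-4267/6)**2 = 18207289/36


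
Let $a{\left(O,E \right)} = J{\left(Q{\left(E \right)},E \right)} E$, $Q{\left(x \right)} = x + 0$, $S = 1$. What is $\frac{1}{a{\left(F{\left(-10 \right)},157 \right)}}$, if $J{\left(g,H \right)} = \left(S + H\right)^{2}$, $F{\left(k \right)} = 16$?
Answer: $\frac{1}{3919348} \approx 2.5514 \cdot 10^{-7}$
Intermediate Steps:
$Q{\left(x \right)} = x$
$J{\left(g,H \right)} = \left(1 + H\right)^{2}$
$a{\left(O,E \right)} = E \left(1 + E\right)^{2}$ ($a{\left(O,E \right)} = \left(1 + E\right)^{2} E = E \left(1 + E\right)^{2}$)
$\frac{1}{a{\left(F{\left(-10 \right)},157 \right)}} = \frac{1}{157 \left(1 + 157\right)^{2}} = \frac{1}{157 \cdot 158^{2}} = \frac{1}{157 \cdot 24964} = \frac{1}{3919348}$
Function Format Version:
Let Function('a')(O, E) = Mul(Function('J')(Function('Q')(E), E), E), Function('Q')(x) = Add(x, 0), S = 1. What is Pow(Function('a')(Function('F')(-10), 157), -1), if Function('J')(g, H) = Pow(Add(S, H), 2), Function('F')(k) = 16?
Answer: Rational(1, 3919348) ≈ 2.5514e-7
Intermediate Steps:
Function('Q')(x) = x
Function('J')(g, H) = Pow(Add(1, H), 2)
Function('a')(O, E) = Mul(E, Pow(Add(1, E), 2)) (Function('a')(O, E) = Mul(Pow(Add(1, E), 2), E) = Mul(E, Pow(Add(1, E), 2)))
Pow(Function('a')(Function('F')(-10), 157), -1) = Pow(Mul(157, Pow(Add(1, 157), 2)), -1) = Pow(Mul(157, Pow(158, 2)), -1) = Pow(Mul(157, 24964), -1) = Pow(3919348, -1) = Rational(1, 3919348)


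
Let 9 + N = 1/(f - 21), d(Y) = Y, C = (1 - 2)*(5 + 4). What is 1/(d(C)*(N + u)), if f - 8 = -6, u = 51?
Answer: -19/7173 ≈ -0.0026488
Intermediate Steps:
f = 2 (f = 8 - 6 = 2)
C = -9 (C = -1*9 = -9)
N = -172/19 (N = -9 + 1/(2 - 21) = -9 + 1/(-19) = -9 - 1/19 = -172/19 ≈ -9.0526)
1/(d(C)*(N + u)) = 1/(-9*(-172/19 + 51)) = 1/(-9*797/19) = 1/(-7173/19) = -19/7173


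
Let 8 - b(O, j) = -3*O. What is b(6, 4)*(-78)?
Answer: -2028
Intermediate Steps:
b(O, j) = 8 + 3*O (b(O, j) = 8 - (-3)*O = 8 + 3*O)
b(6, 4)*(-78) = (8 + 3*6)*(-78) = (8 + 18)*(-78) = 26*(-78) = -2028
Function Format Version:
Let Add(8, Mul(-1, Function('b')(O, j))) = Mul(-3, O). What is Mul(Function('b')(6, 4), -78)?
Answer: -2028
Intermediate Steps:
Function('b')(O, j) = Add(8, Mul(3, O)) (Function('b')(O, j) = Add(8, Mul(-1, Mul(-3, O))) = Add(8, Mul(3, O)))
Mul(Function('b')(6, 4), -78) = Mul(Add(8, Mul(3, 6)), -78) = Mul(Add(8, 18), -78) = Mul(26, -78) = -2028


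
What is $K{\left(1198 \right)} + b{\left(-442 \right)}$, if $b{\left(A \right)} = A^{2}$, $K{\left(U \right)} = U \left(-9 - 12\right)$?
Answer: $170206$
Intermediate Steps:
$K{\left(U \right)} = - 21 U$ ($K{\left(U \right)} = U \left(-21\right) = - 21 U$)
$K{\left(1198 \right)} + b{\left(-442 \right)} = \left(-21\right) 1198 + \left(-442\right)^{2} = -25158 + 195364 = 170206$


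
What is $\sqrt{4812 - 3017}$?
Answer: $\sqrt{1795} \approx 42.367$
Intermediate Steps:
$\sqrt{4812 - 3017} = \sqrt{1795}$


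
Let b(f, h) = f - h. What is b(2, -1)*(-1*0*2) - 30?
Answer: -30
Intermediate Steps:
b(2, -1)*(-1*0*2) - 30 = (2 - 1*(-1))*(-1*0*2) - 30 = (2 + 1)*(0*2) - 30 = 3*0 - 30 = 0 - 30 = -30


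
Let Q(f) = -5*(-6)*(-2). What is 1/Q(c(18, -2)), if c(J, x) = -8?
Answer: -1/60 ≈ -0.016667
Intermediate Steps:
Q(f) = -60 (Q(f) = 30*(-2) = -60)
1/Q(c(18, -2)) = 1/(-60) = -1/60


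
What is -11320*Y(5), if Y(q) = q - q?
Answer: 0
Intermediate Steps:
Y(q) = 0
-11320*Y(5) = -11320*0 = 0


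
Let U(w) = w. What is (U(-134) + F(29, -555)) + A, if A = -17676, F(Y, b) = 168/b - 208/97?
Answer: -319644362/17945 ≈ -17812.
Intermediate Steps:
F(Y, b) = -208/97 + 168/b (F(Y, b) = 168/b - 208*1/97 = 168/b - 208/97 = -208/97 + 168/b)
(U(-134) + F(29, -555)) + A = (-134 + (-208/97 + 168/(-555))) - 17676 = (-134 + (-208/97 + 168*(-1/555))) - 17676 = (-134 + (-208/97 - 56/185)) - 17676 = (-134 - 43912/17945) - 17676 = -2448542/17945 - 17676 = -319644362/17945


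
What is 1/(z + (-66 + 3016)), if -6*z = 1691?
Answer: 6/16009 ≈ 0.00037479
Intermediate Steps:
z = -1691/6 (z = -⅙*1691 = -1691/6 ≈ -281.83)
1/(z + (-66 + 3016)) = 1/(-1691/6 + (-66 + 3016)) = 1/(-1691/6 + 2950) = 1/(16009/6) = 6/16009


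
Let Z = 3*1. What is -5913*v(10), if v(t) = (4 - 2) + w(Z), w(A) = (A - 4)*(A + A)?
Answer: 23652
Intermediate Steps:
Z = 3
w(A) = 2*A*(-4 + A) (w(A) = (-4 + A)*(2*A) = 2*A*(-4 + A))
v(t) = -4 (v(t) = (4 - 2) + 2*3*(-4 + 3) = 2 + 2*3*(-1) = 2 - 6 = -4)
-5913*v(10) = -5913*(-4) = 23652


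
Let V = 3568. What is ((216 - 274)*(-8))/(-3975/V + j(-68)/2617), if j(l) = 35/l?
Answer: -73653852928/176874995 ≈ -416.42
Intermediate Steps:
((216 - 274)*(-8))/(-3975/V + j(-68)/2617) = ((216 - 274)*(-8))/(-3975/3568 + (35/(-68))/2617) = (-58*(-8))/(-3975*1/3568 + (35*(-1/68))*(1/2617)) = 464/(-3975/3568 - 35/68*1/2617) = 464/(-3975/3568 - 35/177956) = 464/(-176874995/158736752) = 464*(-158736752/176874995) = -73653852928/176874995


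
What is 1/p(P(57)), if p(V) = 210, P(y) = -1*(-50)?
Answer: 1/210 ≈ 0.0047619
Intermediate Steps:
P(y) = 50
1/p(P(57)) = 1/210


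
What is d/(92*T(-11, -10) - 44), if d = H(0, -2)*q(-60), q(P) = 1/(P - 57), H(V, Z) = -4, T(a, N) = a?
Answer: -1/30888 ≈ -3.2375e-5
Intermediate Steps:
q(P) = 1/(-57 + P)
d = 4/117 (d = -4/(-57 - 60) = -4/(-117) = -4*(-1/117) = 4/117 ≈ 0.034188)
d/(92*T(-11, -10) - 44) = 4/(117*(92*(-11) - 44)) = 4/(117*(-1012 - 44)) = (4/117)/(-1056) = (4/117)*(-1/1056) = -1/30888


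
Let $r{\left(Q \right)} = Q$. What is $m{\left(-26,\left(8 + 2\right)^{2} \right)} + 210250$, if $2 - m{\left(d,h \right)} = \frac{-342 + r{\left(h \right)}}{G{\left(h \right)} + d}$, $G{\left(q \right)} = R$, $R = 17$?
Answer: $\frac{1892026}{9} \approx 2.1023 \cdot 10^{5}$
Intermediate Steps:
$G{\left(q \right)} = 17$
$m{\left(d,h \right)} = 2 - \frac{-342 + h}{17 + d}$
$m{\left(-26,\left(8 + 2\right)^{2} \right)} + 210250 = \frac{376 - \left(8 + 2\right)^{2} + 2 \left(-26\right)}{17 - 26} + 210250 = \frac{376 - 10^{2} - 52}{-9} + 210250 = - \frac{376 - 100 - 52}{9} + 210250 = \left(- \frac{1}{9}\right) 224 + 210250 = - \frac{224}{9} + 210250 = \frac{1892026}{9}$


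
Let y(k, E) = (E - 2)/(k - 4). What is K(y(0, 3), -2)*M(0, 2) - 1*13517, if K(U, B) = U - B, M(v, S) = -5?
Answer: -54103/4 ≈ -13526.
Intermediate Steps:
y(k, E) = (-2 + E)/(-4 + k)
K(y(0, 3), -2)*M(0, 2) - 1*13517 = ((-2 + 3)/(-4 + 0) - 1*(-2))*(-5) - 1*13517 = (1/(-4) + 2)*(-5) - 13517 = (-1/4*1 + 2)*(-5) - 13517 = (-1/4 + 2)*(-5) - 13517 = (7/4)*(-5) - 13517 = -35/4 - 13517 = -54103/4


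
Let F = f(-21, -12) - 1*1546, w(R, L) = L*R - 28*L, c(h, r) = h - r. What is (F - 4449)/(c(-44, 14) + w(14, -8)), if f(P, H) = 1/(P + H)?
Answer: -98918/891 ≈ -111.02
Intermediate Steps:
f(P, H) = 1/(H + P)
w(R, L) = -28*L + L*R
F = -51019/33 (F = 1/(-12 - 21) - 1*1546 = 1/(-33) - 1546 = -1/33 - 1546 = -51019/33 ≈ -1546.0)
(F - 4449)/(c(-44, 14) + w(14, -8)) = (-51019/33 - 4449)/((-44 - 1*14) - 8*(-28 + 14)) = -197836/(33*((-44 - 14) - 8*(-14))) = -197836/(33*(-58 + 112)) = -197836/33/54 = -197836/33*1/54 = -98918/891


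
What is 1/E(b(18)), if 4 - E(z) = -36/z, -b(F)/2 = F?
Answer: 1/3 ≈ 0.33333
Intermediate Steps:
b(F) = -2*F
E(z) = 4 + 36/z (E(z) = 4 - (-36)/z = 4 + 36/z)
1/E(b(18)) = 1/(4 + 36/((-2*18))) = 1/(4 + 36/(-36)) = 1/(4 + 36*(-1/36)) = 1/(4 - 1) = 1/3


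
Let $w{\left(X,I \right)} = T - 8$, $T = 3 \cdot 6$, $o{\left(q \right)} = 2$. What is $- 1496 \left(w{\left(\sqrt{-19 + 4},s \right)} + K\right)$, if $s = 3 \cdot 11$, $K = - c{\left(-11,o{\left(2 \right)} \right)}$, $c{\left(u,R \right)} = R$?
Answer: $-11968$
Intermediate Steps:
$T = 18$
$K = -2$ ($K = \left(-1\right) 2 = -2$)
$s = 33$
$w{\left(X,I \right)} = 10$ ($w{\left(X,I \right)} = 18 - 8 = 10$)
$- 1496 \left(w{\left(\sqrt{-19 + 4},s \right)} + K\right) = - 1496 \left(10 - 2\right) = \left(-1496\right) 8 = -11968$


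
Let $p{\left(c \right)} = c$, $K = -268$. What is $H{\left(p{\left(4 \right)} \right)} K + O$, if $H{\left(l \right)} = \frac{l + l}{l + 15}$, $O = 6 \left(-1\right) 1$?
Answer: $- \frac{2258}{19} \approx -118.84$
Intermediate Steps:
$O = -6$ ($O = \left(-6\right) 1 = -6$)
$H{\left(l \right)} = \frac{2 l}{15 + l}$
$H{\left(p{\left(4 \right)} \right)} K + O = 2 \cdot 4 \frac{1}{15 + 4} \left(-268\right) - 6 = 2 \cdot 4 \cdot \frac{1}{19} \left(-268\right) - 6 = \frac{8}{19} \left(-268\right) - 6 = - \frac{2144}{19} - 6 = - \frac{2258}{19}$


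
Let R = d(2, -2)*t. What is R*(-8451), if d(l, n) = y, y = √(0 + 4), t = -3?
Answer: 50706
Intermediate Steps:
y = 2 (y = √4 = 2)
d(l, n) = 2
R = -6 (R = 2*(-3) = -6)
R*(-8451) = -6*(-8451) = 50706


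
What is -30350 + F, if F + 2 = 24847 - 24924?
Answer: -30429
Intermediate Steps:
F = -79 (F = -2 + (24847 - 24924) = -2 - 77 = -79)
-30350 + F = -30350 - 79 = -30429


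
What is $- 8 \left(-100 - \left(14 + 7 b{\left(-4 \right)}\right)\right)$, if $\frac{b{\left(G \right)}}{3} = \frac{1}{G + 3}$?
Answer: $744$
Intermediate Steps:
$b{\left(G \right)} = \frac{3}{3 + G}$ ($b{\left(G \right)} = \frac{3}{G + 3} = \frac{3}{3 + G}$)
$- 8 \left(-100 - \left(14 + 7 b{\left(-4 \right)}\right)\right) = - 8 \left(-100 - \left(14 + 7 \frac{3}{3 - 4}\right)\right) = - 8 \left(-100 - \left(14 + 7 \frac{3}{-1}\right)\right) = - 8 \left(-100 - \left(14 + 7 \cdot 3 \left(-1\right)\right)\right) = - 8 \left(-100 - -7\right) = - 8 \left(-100 + \left(21 - 14\right)\right) = - 8 \left(-100 + 7\right) = \left(-8\right) \left(-93\right) = 744$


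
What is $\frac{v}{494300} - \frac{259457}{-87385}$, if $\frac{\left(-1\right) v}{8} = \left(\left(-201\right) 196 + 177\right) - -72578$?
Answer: $\frac{5246449269}{2159720275} \approx 2.4292$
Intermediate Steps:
$v = -266872$ ($v = - 8 \left(\left(\left(-201\right) 196 + 177\right) - -72578\right) = - 8 \left(\left(-39396 + 177\right) + 72578\right) = - 8 \left(-39219 + 72578\right) = \left(-8\right) 33359 = -266872$)
$\frac{v}{494300} - \frac{259457}{-87385} = - \frac{266872}{494300} - \frac{259457}{-87385} = \left(-266872\right) \frac{1}{494300} - - \frac{259457}{87385} = - \frac{66718}{123575} + \frac{259457}{87385} = \frac{5246449269}{2159720275}$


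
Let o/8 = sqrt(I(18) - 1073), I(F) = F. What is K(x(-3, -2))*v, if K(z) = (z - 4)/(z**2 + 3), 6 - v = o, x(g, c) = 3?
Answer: -1/2 + 2*I*sqrt(1055)/3 ≈ -0.5 + 21.654*I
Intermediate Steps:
o = 8*I*sqrt(1055) (o = 8*sqrt(18 - 1073) = 8*sqrt(-1055) = 8*(I*sqrt(1055)) = 8*I*sqrt(1055) ≈ 259.85*I)
v = 6 - 8*I*sqrt(1055) ≈ 6.0 - 259.85*I
K(z) = (-4 + z)/(3 + z**2)
K(x(-3, -2))*v = ((-4 + 3)/(3 + 3**2))*(6 - 8*I*sqrt(1055)) = (-1/(3 + 9))*(6 - 8*I*sqrt(1055)) = (-1/12)*(6 - 8*I*sqrt(1055)) = ((1/12)*(-1))*(6 - 8*I*sqrt(1055)) = -(6 - 8*I*sqrt(1055))/12 = -1/2 + 2*I*sqrt(1055)/3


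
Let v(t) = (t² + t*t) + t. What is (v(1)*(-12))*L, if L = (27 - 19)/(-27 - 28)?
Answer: 288/55 ≈ 5.2364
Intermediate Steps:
v(t) = t + 2*t² (v(t) = (t² + t²) + t = 2*t² + t = t + 2*t²)
L = -8/55 (L = 8/(-55) = 8*(-1/55) = -8/55 ≈ -0.14545)
(v(1)*(-12))*L = ((1*(1 + 2*1))*(-12))*(-8/55) = ((1*(1 + 2))*(-12))*(-8/55) = ((1*3)*(-12))*(-8/55) = (3*(-12))*(-8/55) = -36*(-8/55) = 288/55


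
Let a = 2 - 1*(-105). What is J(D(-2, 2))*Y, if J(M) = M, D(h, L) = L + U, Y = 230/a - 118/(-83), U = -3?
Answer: -31716/8881 ≈ -3.5712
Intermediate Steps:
a = 107 (a = 2 + 105 = 107)
Y = 31716/8881 (Y = 230/107 - 118/(-83) = 230*(1/107) - 118*(-1/83) = 230/107 + 118/83 = 31716/8881 ≈ 3.5712)
D(h, L) = -3 + L (D(h, L) = L - 3 = -3 + L)
J(D(-2, 2))*Y = (-3 + 2)*(31716/8881) = -1*31716/8881 = -31716/8881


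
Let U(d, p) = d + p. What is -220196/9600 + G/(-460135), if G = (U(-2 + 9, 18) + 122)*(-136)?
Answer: -5056398163/220864800 ≈ -22.894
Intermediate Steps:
G = -19992 (G = (((-2 + 9) + 18) + 122)*(-136) = ((7 + 18) + 122)*(-136) = (25 + 122)*(-136) = 147*(-136) = -19992)
-220196/9600 + G/(-460135) = -220196/9600 - 19992/(-460135) = -220196*1/9600 - 19992*(-1/460135) = -55049/2400 + 19992/460135 = -5056398163/220864800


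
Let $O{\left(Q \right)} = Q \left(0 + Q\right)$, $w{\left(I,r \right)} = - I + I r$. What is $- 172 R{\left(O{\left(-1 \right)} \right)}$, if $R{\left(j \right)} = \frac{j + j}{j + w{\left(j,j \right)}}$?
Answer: $-344$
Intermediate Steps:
$O{\left(Q \right)} = Q^{2}$ ($O{\left(Q \right)} = Q Q = Q^{2}$)
$R{\left(j \right)} = \frac{2 j}{j + j \left(-1 + j\right)}$ ($R{\left(j \right)} = \frac{j + j}{j + j \left(-1 + j\right)} = \frac{2 j}{j + j \left(-1 + j\right)}$)
$- 172 R{\left(O{\left(-1 \right)} \right)} = - 172 \frac{2}{\left(-1\right)^{2}} = - 172 \cdot \frac{2}{1} = - 172 \cdot 2 \cdot 1 = \left(-172\right) 2 = -344$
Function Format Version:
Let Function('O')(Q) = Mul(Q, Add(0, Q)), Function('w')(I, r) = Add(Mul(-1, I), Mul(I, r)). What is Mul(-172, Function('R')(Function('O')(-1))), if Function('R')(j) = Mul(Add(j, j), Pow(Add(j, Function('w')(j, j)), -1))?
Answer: -344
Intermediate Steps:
Function('O')(Q) = Pow(Q, 2) (Function('O')(Q) = Mul(Q, Q) = Pow(Q, 2))
Function('R')(j) = Mul(2, j, Pow(Add(j, Mul(j, Add(-1, j))), -1)) (Function('R')(j) = Mul(Add(j, j), Pow(Add(j, Mul(j, Add(-1, j))), -1)) = Mul(Mul(2, j), Pow(Add(j, Mul(j, Add(-1, j))), -1)) = Mul(2, j, Pow(Add(j, Mul(j, Add(-1, j))), -1)))
Mul(-172, Function('R')(Function('O')(-1))) = Mul(-172, Mul(2, Pow(Pow(-1, 2), -1))) = Mul(-172, Mul(2, Pow(1, -1))) = Mul(-172, Mul(2, 1)) = Mul(-172, 2) = -344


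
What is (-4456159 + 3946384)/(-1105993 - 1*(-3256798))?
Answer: -33985/143387 ≈ -0.23702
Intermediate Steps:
(-4456159 + 3946384)/(-1105993 - 1*(-3256798)) = -509775/(-1105993 + 3256798) = -509775/2150805 = -509775*1/2150805 = -33985/143387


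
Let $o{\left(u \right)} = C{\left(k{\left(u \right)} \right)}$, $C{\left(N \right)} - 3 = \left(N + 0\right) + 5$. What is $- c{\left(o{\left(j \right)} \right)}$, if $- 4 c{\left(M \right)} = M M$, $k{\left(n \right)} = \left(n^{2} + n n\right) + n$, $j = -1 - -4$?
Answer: $\frac{841}{4} \approx 210.25$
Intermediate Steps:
$j = 3$ ($j = -1 + 4 = 3$)
$k{\left(n \right)} = n + 2 n^{2}$ ($k{\left(n \right)} = \left(n^{2} + n^{2}\right) + n = 2 n^{2} + n = n + 2 n^{2}$)
$C{\left(N \right)} = 8 + N$ ($C{\left(N \right)} = 3 + \left(\left(N + 0\right) + 5\right) = 3 + \left(N + 5\right) = 3 + \left(5 + N\right) = 8 + N$)
$o{\left(u \right)} = 8 + u \left(1 + 2 u\right)$
$c{\left(M \right)} = - \frac{M^{2}}{4}$ ($c{\left(M \right)} = - \frac{M M}{4} = - \frac{M^{2}}{4}$)
$- c{\left(o{\left(j \right)} \right)} = - \frac{\left(-1\right) \left(8 + 3 \left(1 + 2 \cdot 3\right)\right)^{2}}{4} = - \frac{\left(-1\right) \left(8 + 3 \left(1 + 6\right)\right)^{2}}{4} = - \frac{\left(-1\right) \left(8 + 3 \cdot 7\right)^{2}}{4} = - \frac{\left(-1\right) \left(8 + 21\right)^{2}}{4} = - \frac{\left(-1\right) 29^{2}}{4} = - \frac{\left(-1\right) 841}{4} = \left(-1\right) \left(- \frac{841}{4}\right) = \frac{841}{4}$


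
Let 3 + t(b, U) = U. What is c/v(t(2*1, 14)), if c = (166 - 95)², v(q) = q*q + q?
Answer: 5041/132 ≈ 38.189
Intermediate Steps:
t(b, U) = -3 + U
v(q) = q + q² (v(q) = q² + q = q + q²)
c = 5041 (c = 71² = 5041)
c/v(t(2*1, 14)) = 5041/(((-3 + 14)*(1 + (-3 + 14)))) = 5041/((11*(1 + 11))) = 5041/((11*12)) = 5041/132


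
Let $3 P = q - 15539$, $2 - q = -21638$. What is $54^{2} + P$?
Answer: $\frac{14849}{3} \approx 4949.7$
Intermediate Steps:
$q = 21640$ ($q = 2 - -21638 = 2 + 21638 = 21640$)
$P = \frac{6101}{3}$ ($P = \frac{21640 - 15539}{3} = \frac{1}{3} \cdot 6101 = \frac{6101}{3} \approx 2033.7$)
$54^{2} + P = 54^{2} + \frac{6101}{3} = 2916 + \frac{6101}{3} = \frac{14849}{3}$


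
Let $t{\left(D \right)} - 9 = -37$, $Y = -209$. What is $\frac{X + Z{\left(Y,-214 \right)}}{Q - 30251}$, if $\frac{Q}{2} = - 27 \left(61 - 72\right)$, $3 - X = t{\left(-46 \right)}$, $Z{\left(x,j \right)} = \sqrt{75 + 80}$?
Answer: $- \frac{31}{29657} - \frac{\sqrt{155}}{29657} \approx -0.0014651$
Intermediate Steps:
$t{\left(D \right)} = -28$ ($t{\left(D \right)} = 9 - 37 = -28$)
$Z{\left(x,j \right)} = \sqrt{155}$
$X = 31$ ($X = 3 - -28 = 3 + 28 = 31$)
$Q = 594$ ($Q = 2 \left(- 27 \left(61 - 72\right)\right) = 2 \left(\left(-27\right) \left(-11\right)\right) = 2 \cdot 297 = 594$)
$\frac{X + Z{\left(Y,-214 \right)}}{Q - 30251} = \frac{31 + \sqrt{155}}{594 - 30251} = \frac{31 + \sqrt{155}}{-29657} = \left(31 + \sqrt{155}\right) \left(- \frac{1}{29657}\right) = - \frac{31}{29657} - \frac{\sqrt{155}}{29657}$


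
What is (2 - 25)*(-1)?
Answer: 23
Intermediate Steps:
(2 - 25)*(-1) = -23*(-1) = 23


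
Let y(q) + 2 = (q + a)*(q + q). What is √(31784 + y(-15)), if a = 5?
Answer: √32082 ≈ 179.11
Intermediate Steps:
y(q) = -2 + 2*q*(5 + q) (y(q) = -2 + (q + 5)*(q + q) = -2 + (5 + q)*(2*q) = -2 + 2*q*(5 + q))
√(31784 + y(-15)) = √(31784 + (-2 + 2*(-15)² + 10*(-15))) = √(31784 + (-2 + 2*225 - 150)) = √(31784 + (-2 + 450 - 150)) = √(31784 + 298) = √32082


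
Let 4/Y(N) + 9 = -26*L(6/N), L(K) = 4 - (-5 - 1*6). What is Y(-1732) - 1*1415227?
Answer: -564675577/399 ≈ -1.4152e+6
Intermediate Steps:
L(K) = 15 (L(K) = 4 - (-5 - 6) = 4 - 1*(-11) = 4 + 11 = 15)
Y(N) = -4/399 (Y(N) = 4/(-9 - 26*15) = 4/(-9 - 390) = 4/(-399) = 4*(-1/399) = -4/399)
Y(-1732) - 1*1415227 = -4/399 - 1*1415227 = -4/399 - 1415227 = -564675577/399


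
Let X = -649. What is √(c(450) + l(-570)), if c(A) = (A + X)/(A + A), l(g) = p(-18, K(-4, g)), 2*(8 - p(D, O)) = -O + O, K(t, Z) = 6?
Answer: √7001/30 ≈ 2.7891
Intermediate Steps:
p(D, O) = 8 (p(D, O) = 8 - (-O + O)/2 = 8 - ½*0 = 8 + 0 = 8)
l(g) = 8
c(A) = (-649 + A)/(2*A) (c(A) = (A - 649)/(A + A) = (-649 + A)/((2*A)) = (-649 + A)*(1/(2*A)) = (-649 + A)/(2*A))
√(c(450) + l(-570)) = √((½)*(-649 + 450)/450 + 8) = √((½)*(1/450)*(-199) + 8) = √(-199/900 + 8) = √(7001/900) = √7001/30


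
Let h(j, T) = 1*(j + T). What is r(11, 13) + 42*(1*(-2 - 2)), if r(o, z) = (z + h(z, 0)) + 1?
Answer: -141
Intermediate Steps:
h(j, T) = T + j (h(j, T) = 1*(T + j) = T + j)
r(o, z) = 1 + 2*z (r(o, z) = (z + (0 + z)) + 1 = (z + z) + 1 = 2*z + 1 = 1 + 2*z)
r(11, 13) + 42*(1*(-2 - 2)) = (1 + 2*13) + 42*(1*(-2 - 2)) = (1 + 26) + 42*(1*(-4)) = 27 + 42*(-4) = 27 - 168 = -141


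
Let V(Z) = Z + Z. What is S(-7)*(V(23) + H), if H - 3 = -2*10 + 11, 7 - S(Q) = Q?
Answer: 560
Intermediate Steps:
S(Q) = 7 - Q
H = -6 (H = 3 + (-2*10 + 11) = 3 + (-20 + 11) = 3 - 9 = -6)
V(Z) = 2*Z
S(-7)*(V(23) + H) = (7 - 1*(-7))*(2*23 - 6) = (7 + 7)*(46 - 6) = 14*40 = 560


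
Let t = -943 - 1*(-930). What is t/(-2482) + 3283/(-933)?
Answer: -8136277/2315706 ≈ -3.5135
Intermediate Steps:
t = -13 (t = -943 + 930 = -13)
t/(-2482) + 3283/(-933) = -13/(-2482) + 3283/(-933) = -13*(-1/2482) + 3283*(-1/933) = 13/2482 - 3283/933 = -8136277/2315706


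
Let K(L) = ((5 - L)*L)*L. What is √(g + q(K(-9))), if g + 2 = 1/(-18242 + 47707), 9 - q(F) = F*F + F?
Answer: I*√1117427731002210/29465 ≈ 1134.5*I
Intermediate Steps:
K(L) = L²*(5 - L) (K(L) = (L*(5 - L))*L = L²*(5 - L))
q(F) = 9 - F - F² (q(F) = 9 - (F*F + F) = 9 - (F² + F) = 9 - (F + F²) = 9 + (-F - F²) = 9 - F - F²)
g = -58929/29465 (g = -2 + 1/(-18242 + 47707) = -2 + 1/29465 = -58929/29465 ≈ -2.0000)
√(g + q(K(-9))) = √(-58929/29465 + (9 - (-9)²*(5 - 1*(-9)) - ((-9)²*(5 - 1*(-9)))²)) = √(-58929/29465 + (9 - 81*(5 + 9) - (81*(5 + 9))²)) = √(-58929/29465 + (9 - 81*14 - (81*14)²)) = √(-58929/29465 + (9 - 1*1134 - 1*1134²)) = √(-58929/29465 + (9 - 1134 - 1*1285956)) = √(-58929/29465 + (9 - 1134 - 1285956)) = √(-58929/29465 - 1287081) = √(-37923900594/29465) = I*√1117427731002210/29465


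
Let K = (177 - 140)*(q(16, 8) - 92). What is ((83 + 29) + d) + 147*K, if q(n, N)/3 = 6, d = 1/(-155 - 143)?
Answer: -119907453/298 ≈ -4.0237e+5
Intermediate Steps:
d = -1/298 (d = 1/(-298) = -1/298 ≈ -0.0033557)
q(n, N) = 18 (q(n, N) = 3*6 = 18)
K = -2738 (K = (177 - 140)*(18 - 92) = 37*(-74) = -2738)
((83 + 29) + d) + 147*K = ((83 + 29) - 1/298) + 147*(-2738) = (112 - 1/298) - 402486 = 33375/298 - 402486 = -119907453/298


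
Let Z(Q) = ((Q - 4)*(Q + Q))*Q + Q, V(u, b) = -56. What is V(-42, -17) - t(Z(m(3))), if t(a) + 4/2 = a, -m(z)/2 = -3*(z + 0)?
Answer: -9144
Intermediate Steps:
m(z) = 6*z (m(z) = -(-6)*(z + 0) = -(-6)*z = 6*z)
Z(Q) = Q + 2*Q**2*(-4 + Q) (Z(Q) = ((-4 + Q)*(2*Q))*Q + Q = (2*Q*(-4 + Q))*Q + Q = 2*Q**2*(-4 + Q) + Q = Q + 2*Q**2*(-4 + Q))
t(a) = -2 + a
V(-42, -17) - t(Z(m(3))) = -56 - (-2 + (6*3)*(1 - 48*3 + 2*(6*3)**2)) = -56 - (-2 + 18*(1 - 8*18 + 2*18**2)) = -56 - (-2 + 18*(1 - 144 + 2*324)) = -56 - (-2 + 18*(1 - 144 + 648)) = -56 - (-2 + 18*505) = -56 - (-2 + 9090) = -56 - 1*9088 = -56 - 9088 = -9144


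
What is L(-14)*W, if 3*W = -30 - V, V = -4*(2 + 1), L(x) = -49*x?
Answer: -4116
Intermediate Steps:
V = -12 (V = -4*3 = -12)
W = -6 (W = (-30 - 1*(-12))/3 = (-30 + 12)/3 = (1/3)*(-18) = -6)
L(-14)*W = -49*(-14)*(-6) = 686*(-6) = -4116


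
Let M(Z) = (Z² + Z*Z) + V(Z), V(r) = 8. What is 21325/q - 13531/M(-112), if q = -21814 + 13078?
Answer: -81672377/27404832 ≈ -2.9802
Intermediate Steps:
q = -8736
M(Z) = 8 + 2*Z² (M(Z) = (Z² + Z*Z) + 8 = (Z² + Z²) + 8 = 2*Z² + 8 = 8 + 2*Z²)
21325/q - 13531/M(-112) = 21325/(-8736) - 13531/(8 + 2*(-112)²) = 21325*(-1/8736) - 13531/(8 + 2*12544) = -21325/8736 - 13531/(8 + 25088) = -21325/8736 - 13531/25096 = -81672377/27404832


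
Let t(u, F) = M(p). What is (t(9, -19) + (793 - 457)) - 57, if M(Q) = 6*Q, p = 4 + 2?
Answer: 315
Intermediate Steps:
p = 6
t(u, F) = 36 (t(u, F) = 6*6 = 36)
(t(9, -19) + (793 - 457)) - 57 = (36 + (793 - 457)) - 57 = (36 + 336) - 57 = 372 - 57 = 315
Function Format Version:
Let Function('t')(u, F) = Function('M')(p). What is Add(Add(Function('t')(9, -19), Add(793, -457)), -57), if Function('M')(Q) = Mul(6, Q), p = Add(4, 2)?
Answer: 315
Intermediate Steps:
p = 6
Function('t')(u, F) = 36 (Function('t')(u, F) = Mul(6, 6) = 36)
Add(Add(Function('t')(9, -19), Add(793, -457)), -57) = Add(Add(36, Add(793, -457)), -57) = Add(Add(36, 336), -57) = Add(372, -57) = 315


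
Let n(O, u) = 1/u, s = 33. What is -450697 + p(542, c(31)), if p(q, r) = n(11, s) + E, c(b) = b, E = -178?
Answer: -14878874/33 ≈ -4.5088e+5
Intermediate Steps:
p(q, r) = -5873/33 (p(q, r) = 1/33 - 178 = -5873/33)
-450697 + p(542, c(31)) = -450697 - 5873/33 = -14878874/33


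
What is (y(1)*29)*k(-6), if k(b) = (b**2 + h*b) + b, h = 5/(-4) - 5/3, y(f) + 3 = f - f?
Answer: -8265/2 ≈ -4132.5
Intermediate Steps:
y(f) = -3 (y(f) = -3 + (f - f) = -3 + 0 = -3)
h = -35/12 (h = 5*(-1/4) - 5*1/3 = -5/4 - 5/3 = -35/12 ≈ -2.9167)
k(b) = b**2 - 23*b/12 (k(b) = (b**2 - 35*b/12) + b = b**2 - 23*b/12)
(y(1)*29)*k(-6) = (-3*29)*((1/12)*(-6)*(-23 + 12*(-6))) = -29*(-6)*(-23 - 72)/4 = -29*(-6)*(-95)/4 = -87*95/2 = -8265/2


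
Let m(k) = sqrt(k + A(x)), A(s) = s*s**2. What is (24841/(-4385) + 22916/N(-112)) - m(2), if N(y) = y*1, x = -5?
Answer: -25817213/122780 - I*sqrt(123) ≈ -210.27 - 11.091*I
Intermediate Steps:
A(s) = s**3
N(y) = y
m(k) = sqrt(-125 + k) (m(k) = sqrt(k + (-5)**3) = sqrt(k - 125) = sqrt(-125 + k))
(24841/(-4385) + 22916/N(-112)) - m(2) = (24841/(-4385) + 22916/(-112)) - sqrt(-125 + 2) = (24841*(-1/4385) + 22916*(-1/112)) - sqrt(-123) = (-24841/4385 - 5729/28) - I*sqrt(123) = -25817213/122780 - I*sqrt(123)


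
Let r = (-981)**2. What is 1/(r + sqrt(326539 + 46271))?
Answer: 320787/308712773837 - 17*sqrt(1290)/926138321511 ≈ 1.0385e-6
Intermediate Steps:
r = 962361
1/(r + sqrt(326539 + 46271)) = 1/(962361 + sqrt(326539 + 46271)) = 1/(962361 + sqrt(372810)) = 1/(962361 + 17*sqrt(1290))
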